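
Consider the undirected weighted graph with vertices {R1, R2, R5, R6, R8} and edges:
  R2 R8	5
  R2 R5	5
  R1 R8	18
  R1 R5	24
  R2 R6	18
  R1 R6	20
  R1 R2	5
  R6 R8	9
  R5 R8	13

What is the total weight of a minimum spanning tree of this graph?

24

Grow the tree from R2 using Prim:
Step 1: frontier [R1 R2 5, R2 R5 5, R2 R8 5, R2 R6 18] → take R1 R2 (5); add R1.
Step 2: frontier [R1 R8 18, R1 R6 20, R1 R5 24, R2 R5 5, R2 R8 5, R2 R6 18] → take R2 R5 (5); add R5.
Step 3: frontier [R1 R8 18, R1 R6 20, R2 R8 5, R2 R6 18, R5 R8 13] → take R2 R8 (5); add R8.
Step 4: frontier [R1 R6 20, R2 R6 18, R6 R8 9] → take R6 R8 (9); add R6.
MST edges: R1 R2, R2 R5, R2 R8, R6 R8; total weight 5+5+5+9 = 24.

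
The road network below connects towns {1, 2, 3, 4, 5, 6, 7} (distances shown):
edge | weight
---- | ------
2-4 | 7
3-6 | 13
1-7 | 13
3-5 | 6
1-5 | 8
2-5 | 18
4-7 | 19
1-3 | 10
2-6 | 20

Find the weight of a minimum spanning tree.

65

Grow the tree from 7 using Prim:
Step 1: cheapest edge leaving the tree is 1-7 (13); add 1.
Step 2: cheapest edge leaving the tree is 1-5 (8); add 5.
Step 3: cheapest edge leaving the tree is 3-5 (6); add 3.
Step 4: cheapest edge leaving the tree is 3-6 (13); add 6.
Step 5: cheapest edge leaving the tree is 2-5 (18); add 2.
Step 6: cheapest edge leaving the tree is 2-4 (7); add 4.
MST edges: 1-7, 1-5, 3-5, 3-6, 2-5, 2-4; total weight 13+8+6+13+18+7 = 65.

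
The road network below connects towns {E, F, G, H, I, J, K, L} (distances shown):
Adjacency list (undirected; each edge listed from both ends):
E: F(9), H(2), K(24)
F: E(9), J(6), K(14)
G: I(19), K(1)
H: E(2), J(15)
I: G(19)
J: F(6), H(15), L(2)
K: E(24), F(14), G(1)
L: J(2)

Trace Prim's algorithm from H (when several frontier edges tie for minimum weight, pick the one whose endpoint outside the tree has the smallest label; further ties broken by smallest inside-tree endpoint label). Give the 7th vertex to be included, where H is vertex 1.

G

Grow the tree from H using Prim:
Step 1: frontier [E-H 2, H-J 15] → take E-H (2); add E.
Step 2: frontier [E-F 9, E-K 24, H-J 15] → take E-F (9); add F.
Step 3: frontier [E-K 24, F-J 6, F-K 14, H-J 15] → take F-J (6); add J.
Step 4: frontier [E-K 24, F-K 14, J-L 2] → take J-L (2); add L.
Step 5: frontier [E-K 24, F-K 14] → take F-K (14); add K.
Step 6: frontier [G-K 1] → take G-K (1); add G.
Step 7: frontier [G-I 19] → take G-I (19); add I.
Vertex order: H, E, F, J, L, K, G, I. The 7th vertex is G.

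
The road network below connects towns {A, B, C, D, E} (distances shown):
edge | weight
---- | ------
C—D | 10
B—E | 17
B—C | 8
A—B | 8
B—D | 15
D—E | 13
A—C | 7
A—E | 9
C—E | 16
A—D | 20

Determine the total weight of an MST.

Sort edges by weight, then run Kruskal:
A—C (7): add. Components now {A,C} {B} {D} {E}
A—B (8): add. Components now {A,B,C} {D} {E}
B—C (8): skip — B and C already connected.
A—E (9): add. Components now {A,B,C,E} {D}
C—D (10): add. Components now {A,B,C,D,E}
MST edges: A—C, A—B, A—E, C—D; total weight 7+8+9+10 = 34.

34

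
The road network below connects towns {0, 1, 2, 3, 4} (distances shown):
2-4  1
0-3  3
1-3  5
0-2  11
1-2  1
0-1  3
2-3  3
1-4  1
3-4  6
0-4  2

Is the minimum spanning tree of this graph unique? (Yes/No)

No

Kruskal: consider edges lightest-first.
1-2 (1): add. Components now {0} {1,2} {3} {4}
1-4 (1): add. Components now {0} {1,2,4} {3}
2-4 (1): skip — 2 and 4 already connected.
0-4 (2): add. Components now {0,1,2,4} {3}
0-1 (3): skip — 0 and 1 already connected.
0-3 (3): add. Components now {0,1,2,3,4}
Non-tree edge 2-4 has weight 1, equal to the heaviest edge on its tree cycle — swapping gives another MST of the same weight. Not unique.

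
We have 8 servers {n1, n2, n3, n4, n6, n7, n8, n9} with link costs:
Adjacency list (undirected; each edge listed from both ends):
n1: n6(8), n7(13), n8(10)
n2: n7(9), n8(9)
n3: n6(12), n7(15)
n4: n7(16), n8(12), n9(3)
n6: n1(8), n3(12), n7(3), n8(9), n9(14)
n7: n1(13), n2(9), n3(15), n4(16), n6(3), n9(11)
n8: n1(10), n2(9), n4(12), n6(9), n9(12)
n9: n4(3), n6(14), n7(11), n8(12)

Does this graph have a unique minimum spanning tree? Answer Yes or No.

No

Kruskal's algorithm — process edges by increasing weight (ties by edge label):
n4-n9 (3): add — endpoints in different components.
n6-n7 (3): add — endpoints in different components.
n1-n6 (8): add — endpoints in different components.
n2-n7 (9): add — endpoints in different components.
n2-n8 (9): add — endpoints in different components.
n6-n8 (9): skip — n8 and n6 already connected.
n1-n8 (10): skip — n1 and n8 already connected.
n7-n9 (11): add — endpoints in different components.
n3-n6 (12): add — endpoints in different components.
Non-tree edge n6-n8 has weight 9, equal to the heaviest edge on its tree cycle — swapping gives another MST of the same weight. Not unique.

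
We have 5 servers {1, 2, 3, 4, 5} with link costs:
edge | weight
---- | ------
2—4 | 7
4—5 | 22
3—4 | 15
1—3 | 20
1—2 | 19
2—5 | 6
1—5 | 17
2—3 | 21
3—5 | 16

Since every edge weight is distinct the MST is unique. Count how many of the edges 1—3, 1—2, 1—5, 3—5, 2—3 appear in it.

1

Kruskal: consider edges lightest-first.
2—5 (6): add — endpoints in different components.
2—4 (7): add — endpoints in different components.
3—4 (15): add — endpoints in different components.
3—5 (16): skip — 3 and 5 already connected.
1—5 (17): add — endpoints in different components.
MST edge set: {2—5, 2—4, 3—4, 1—5}.
Of the listed edges, {1—5} are in the MST → 1.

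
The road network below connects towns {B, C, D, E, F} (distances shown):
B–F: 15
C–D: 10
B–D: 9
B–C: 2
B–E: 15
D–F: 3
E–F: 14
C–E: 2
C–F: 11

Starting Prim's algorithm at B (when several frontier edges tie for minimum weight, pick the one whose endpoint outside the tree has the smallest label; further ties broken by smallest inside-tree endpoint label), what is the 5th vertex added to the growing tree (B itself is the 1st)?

Prim's algorithm from B:
Step 1: cheapest edge leaving the tree is B–C (2); add C.
Step 2: cheapest edge leaving the tree is C–E (2); add E.
Step 3: cheapest edge leaving the tree is B–D (9); add D.
Step 4: cheapest edge leaving the tree is D–F (3); add F.
Vertex order: B, C, E, D, F. The 5th vertex is F.

F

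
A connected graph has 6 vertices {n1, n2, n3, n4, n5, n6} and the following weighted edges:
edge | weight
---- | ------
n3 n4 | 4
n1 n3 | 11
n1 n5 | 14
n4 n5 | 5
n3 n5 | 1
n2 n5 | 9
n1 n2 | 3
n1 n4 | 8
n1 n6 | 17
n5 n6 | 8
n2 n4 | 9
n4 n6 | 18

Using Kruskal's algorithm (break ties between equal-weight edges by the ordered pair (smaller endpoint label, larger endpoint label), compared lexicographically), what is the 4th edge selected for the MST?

Kruskal: consider edges lightest-first.
n3 n5 (1): add — endpoints in different components.
n1 n2 (3): add — endpoints in different components.
n3 n4 (4): add — endpoints in different components.
n4 n5 (5): skip — n4 and n5 already connected.
n1 n4 (8): add — endpoints in different components.
n5 n6 (8): add — endpoints in different components.
The 4th edge added is n1 n4.

n1-n4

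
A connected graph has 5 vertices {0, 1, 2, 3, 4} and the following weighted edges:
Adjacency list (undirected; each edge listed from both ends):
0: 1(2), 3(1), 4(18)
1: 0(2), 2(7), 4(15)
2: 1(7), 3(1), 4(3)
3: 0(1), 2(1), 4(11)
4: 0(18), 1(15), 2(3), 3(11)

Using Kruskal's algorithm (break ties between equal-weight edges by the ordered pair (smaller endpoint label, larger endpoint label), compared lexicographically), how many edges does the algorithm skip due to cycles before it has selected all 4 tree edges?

0

Sort edges by weight, then run Kruskal:
0—3 (1): add — endpoints in different components.
2—3 (1): add — endpoints in different components.
0—1 (2): add — endpoints in different components.
2—4 (3): add — endpoints in different components.
Edges rejected before the tree was complete: 0.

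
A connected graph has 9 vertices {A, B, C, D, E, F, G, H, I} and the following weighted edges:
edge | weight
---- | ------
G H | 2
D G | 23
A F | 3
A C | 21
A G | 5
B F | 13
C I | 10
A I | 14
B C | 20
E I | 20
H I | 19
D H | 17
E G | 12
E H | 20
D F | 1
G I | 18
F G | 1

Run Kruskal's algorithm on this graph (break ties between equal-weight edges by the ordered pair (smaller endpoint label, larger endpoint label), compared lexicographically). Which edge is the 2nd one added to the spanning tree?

F-G

Kruskal: consider edges lightest-first.
D F (1): add — endpoints in different components.
F G (1): add — endpoints in different components.
G H (2): add — endpoints in different components.
A F (3): add — endpoints in different components.
A G (5): skip — A and G already connected.
C I (10): add — endpoints in different components.
E G (12): add — endpoints in different components.
B F (13): add — endpoints in different components.
A I (14): add — endpoints in different components.
The 2nd edge added is F G.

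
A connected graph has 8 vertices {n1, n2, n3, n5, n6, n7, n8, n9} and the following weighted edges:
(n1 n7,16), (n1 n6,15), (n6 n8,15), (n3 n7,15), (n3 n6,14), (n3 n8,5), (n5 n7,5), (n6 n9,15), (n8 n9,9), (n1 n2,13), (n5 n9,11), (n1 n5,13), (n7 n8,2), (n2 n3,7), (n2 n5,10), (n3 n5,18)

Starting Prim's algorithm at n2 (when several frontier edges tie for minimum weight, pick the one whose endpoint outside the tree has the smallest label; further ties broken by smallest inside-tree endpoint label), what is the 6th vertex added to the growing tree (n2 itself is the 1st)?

n9

Prim, starting at n2.
Step 1: cheapest edge leaving the tree is n2 n3 (7); add n3.
Step 2: cheapest edge leaving the tree is n3 n8 (5); add n8.
Step 3: cheapest edge leaving the tree is n7 n8 (2); add n7.
Step 4: cheapest edge leaving the tree is n5 n7 (5); add n5.
Step 5: cheapest edge leaving the tree is n8 n9 (9); add n9.
Step 6: cheapest edge leaving the tree is n1 n2 (13); add n1.
Step 7: cheapest edge leaving the tree is n3 n6 (14); add n6.
Vertex order: n2, n3, n8, n7, n5, n9, n1, n6. The 6th vertex is n9.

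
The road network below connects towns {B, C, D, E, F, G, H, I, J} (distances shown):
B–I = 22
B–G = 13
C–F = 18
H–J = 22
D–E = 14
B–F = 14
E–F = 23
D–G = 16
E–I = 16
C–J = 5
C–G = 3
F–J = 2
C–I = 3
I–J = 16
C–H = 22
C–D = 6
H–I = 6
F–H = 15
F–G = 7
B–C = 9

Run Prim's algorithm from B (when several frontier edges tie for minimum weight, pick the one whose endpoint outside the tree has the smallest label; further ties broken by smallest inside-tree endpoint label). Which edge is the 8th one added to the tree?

D-E

Prim's algorithm from B:
Step 1: cheapest edge leaving the tree is B–C (9); add C.
Step 2: cheapest edge leaving the tree is C–G (3); add G.
Step 3: cheapest edge leaving the tree is C–I (3); add I.
Step 4: cheapest edge leaving the tree is C–J (5); add J.
Step 5: cheapest edge leaving the tree is F–J (2); add F.
Step 6: cheapest edge leaving the tree is C–D (6); add D.
Step 7: cheapest edge leaving the tree is H–I (6); add H.
Step 8: cheapest edge leaving the tree is D–E (14); add E.
The 8th edge added is D–E.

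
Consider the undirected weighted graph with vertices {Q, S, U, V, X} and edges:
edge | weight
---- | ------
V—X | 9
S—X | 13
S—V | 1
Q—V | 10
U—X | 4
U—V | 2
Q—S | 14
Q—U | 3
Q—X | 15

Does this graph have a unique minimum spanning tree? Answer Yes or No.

Sort edges by weight, then run Kruskal:
S—V (1): add — endpoints in different components.
U—V (2): add — endpoints in different components.
Q—U (3): add — endpoints in different components.
U—X (4): add — endpoints in different components.
Every non-tree edge has weight strictly greater than the heaviest edge on the tree path between its endpoints, so the MST is unique.

Yes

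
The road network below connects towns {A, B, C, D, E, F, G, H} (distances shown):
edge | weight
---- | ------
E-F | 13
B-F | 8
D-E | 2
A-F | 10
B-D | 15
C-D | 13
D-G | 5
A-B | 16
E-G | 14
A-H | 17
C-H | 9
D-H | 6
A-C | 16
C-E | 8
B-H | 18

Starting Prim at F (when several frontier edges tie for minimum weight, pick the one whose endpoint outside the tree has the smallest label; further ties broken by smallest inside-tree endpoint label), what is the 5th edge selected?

Prim, starting at F.
Step 1: cheapest edge leaving the tree is B-F (8); add B.
Step 2: cheapest edge leaving the tree is A-F (10); add A.
Step 3: cheapest edge leaving the tree is E-F (13); add E.
Step 4: cheapest edge leaving the tree is D-E (2); add D.
Step 5: cheapest edge leaving the tree is D-G (5); add G.
Step 6: cheapest edge leaving the tree is D-H (6); add H.
Step 7: cheapest edge leaving the tree is C-E (8); add C.
The 5th edge added is D-G.

D-G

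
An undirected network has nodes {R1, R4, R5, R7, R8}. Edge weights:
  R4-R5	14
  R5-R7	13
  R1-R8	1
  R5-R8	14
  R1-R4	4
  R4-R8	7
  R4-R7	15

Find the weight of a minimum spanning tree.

32

Prim's algorithm from R5:
Step 1: frontier [R5-R7 13, R4-R5 14, R5-R8 14] → take R5-R7 (13); add R7.
Step 2: frontier [R4-R5 14, R5-R8 14, R4-R7 15] → take R4-R5 (14); add R4.
Step 3: frontier [R1-R4 4, R4-R8 7, R5-R8 14] → take R1-R4 (4); add R1.
Step 4: frontier [R1-R8 1, R4-R8 7, R5-R8 14] → take R1-R8 (1); add R8.
MST edges: R5-R7, R4-R5, R1-R4, R1-R8; total weight 13+14+4+1 = 32.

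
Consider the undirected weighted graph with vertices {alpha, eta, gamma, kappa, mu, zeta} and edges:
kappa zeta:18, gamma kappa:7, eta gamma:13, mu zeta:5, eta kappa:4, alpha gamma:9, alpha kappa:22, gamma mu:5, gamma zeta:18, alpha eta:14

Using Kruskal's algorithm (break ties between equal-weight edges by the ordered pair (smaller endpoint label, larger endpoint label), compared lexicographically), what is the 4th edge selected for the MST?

gamma-kappa

Kruskal: consider edges lightest-first.
eta kappa (4): add. Components now {alpha} {eta,kappa} {zeta} {mu} {gamma}
gamma mu (5): add. Components now {alpha} {eta,kappa} {zeta} {gamma,mu}
mu zeta (5): add. Components now {alpha} {eta,kappa} {gamma,mu,zeta}
gamma kappa (7): add. Components now {alpha} {eta,gamma,kappa,mu,zeta}
alpha gamma (9): add. Components now {alpha,eta,gamma,kappa,mu,zeta}
The 4th edge added is gamma kappa.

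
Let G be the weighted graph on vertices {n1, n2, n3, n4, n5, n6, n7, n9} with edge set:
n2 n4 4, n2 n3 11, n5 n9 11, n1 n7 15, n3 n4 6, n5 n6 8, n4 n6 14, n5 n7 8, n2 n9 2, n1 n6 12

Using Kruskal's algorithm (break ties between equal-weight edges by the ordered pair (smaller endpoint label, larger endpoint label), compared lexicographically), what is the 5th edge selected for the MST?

n5-n7

Kruskal's algorithm — process edges by increasing weight (ties by edge label):
n2 n9 (2): add — endpoints in different components.
n2 n4 (4): add — endpoints in different components.
n3 n4 (6): add — endpoints in different components.
n5 n6 (8): add — endpoints in different components.
n5 n7 (8): add — endpoints in different components.
n2 n3 (11): skip — n2 and n3 already connected.
n5 n9 (11): add — endpoints in different components.
n1 n6 (12): add — endpoints in different components.
The 5th edge added is n5 n7.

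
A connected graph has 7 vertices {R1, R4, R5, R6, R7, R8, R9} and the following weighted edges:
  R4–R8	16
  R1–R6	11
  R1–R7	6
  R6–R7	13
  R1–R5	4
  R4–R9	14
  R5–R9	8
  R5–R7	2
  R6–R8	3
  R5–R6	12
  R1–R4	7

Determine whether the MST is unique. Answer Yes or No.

Yes

Kruskal's algorithm — process edges by increasing weight (ties by edge label):
R5–R7 (2): add. Components now {R1} {R8} {R5,R7} {R9} {R6} {R4}
R6–R8 (3): add. Components now {R1} {R6,R8} {R5,R7} {R9} {R4}
R1–R5 (4): add. Components now {R1,R5,R7} {R6,R8} {R9} {R4}
R1–R7 (6): skip — R1 and R7 already connected.
R1–R4 (7): add. Components now {R1,R4,R5,R7} {R6,R8} {R9}
R5–R9 (8): add. Components now {R1,R4,R5,R7,R9} {R6,R8}
R1–R6 (11): add. Components now {R1,R4,R5,R6,R7,R8,R9}
Every non-tree edge has weight strictly greater than the heaviest edge on the tree path between its endpoints, so the MST is unique.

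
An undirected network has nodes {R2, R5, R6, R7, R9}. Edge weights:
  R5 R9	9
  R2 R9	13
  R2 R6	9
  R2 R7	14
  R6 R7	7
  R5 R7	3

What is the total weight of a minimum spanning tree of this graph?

28

Prim's algorithm from R2:
Step 1: frontier [R2 R6 9, R2 R9 13, R2 R7 14] → take R2 R6 (9); add R6.
Step 2: frontier [R2 R9 13, R2 R7 14, R6 R7 7] → take R6 R7 (7); add R7.
Step 3: frontier [R2 R9 13, R5 R7 3] → take R5 R7 (3); add R5.
Step 4: frontier [R2 R9 13, R5 R9 9] → take R5 R9 (9); add R9.
MST edges: R2 R6, R6 R7, R5 R7, R5 R9; total weight 9+7+3+9 = 28.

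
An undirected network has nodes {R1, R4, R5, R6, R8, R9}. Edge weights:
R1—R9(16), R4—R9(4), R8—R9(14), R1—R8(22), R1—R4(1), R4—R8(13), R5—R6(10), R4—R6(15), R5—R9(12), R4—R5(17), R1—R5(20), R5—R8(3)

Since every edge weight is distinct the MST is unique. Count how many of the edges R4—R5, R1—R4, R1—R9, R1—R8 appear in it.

1

Kruskal: consider edges lightest-first.
R1—R4 (1): add. Components now {R8} {R9} {R1,R4} {R6} {R5}
R5—R8 (3): add. Components now {R5,R8} {R9} {R1,R4} {R6}
R4—R9 (4): add. Components now {R5,R8} {R1,R4,R9} {R6}
R5—R6 (10): add. Components now {R5,R6,R8} {R1,R4,R9}
R5—R9 (12): add. Components now {R1,R4,R5,R6,R8,R9}
MST edge set: {R1—R4, R5—R8, R4—R9, R5—R6, R5—R9}.
Of the listed edges, {R1—R4} are in the MST → 1.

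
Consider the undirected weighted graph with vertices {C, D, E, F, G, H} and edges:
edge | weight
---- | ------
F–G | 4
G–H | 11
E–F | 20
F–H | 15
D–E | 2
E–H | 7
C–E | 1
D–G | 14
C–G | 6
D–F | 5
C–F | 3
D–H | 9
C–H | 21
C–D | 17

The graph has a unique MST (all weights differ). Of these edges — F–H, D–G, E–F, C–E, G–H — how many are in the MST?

1

Kruskal: consider edges lightest-first.
C–E (1): add. Components now {C,E} {D} {F} {G} {H}
D–E (2): add. Components now {C,D,E} {F} {G} {H}
C–F (3): add. Components now {C,D,E,F} {G} {H}
F–G (4): add. Components now {C,D,E,F,G} {H}
D–F (5): skip — D and F already connected.
C–G (6): skip — C and G already connected.
E–H (7): add. Components now {C,D,E,F,G,H}
MST edge set: {C–E, D–E, C–F, F–G, E–H}.
Of the listed edges, {C–E} are in the MST → 1.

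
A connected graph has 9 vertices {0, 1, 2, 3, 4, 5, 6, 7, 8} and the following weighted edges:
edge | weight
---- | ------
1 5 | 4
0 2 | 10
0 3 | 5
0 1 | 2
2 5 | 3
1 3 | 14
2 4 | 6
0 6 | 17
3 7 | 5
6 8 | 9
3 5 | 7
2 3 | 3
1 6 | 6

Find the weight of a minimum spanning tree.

Sort edges by weight, then run Kruskal:
0 1 (2): add — endpoints in different components.
2 3 (3): add — endpoints in different components.
2 5 (3): add — endpoints in different components.
1 5 (4): add — endpoints in different components.
0 3 (5): skip — 0 and 3 already connected.
3 7 (5): add — endpoints in different components.
1 6 (6): add — endpoints in different components.
2 4 (6): add — endpoints in different components.
3 5 (7): skip — 3 and 5 already connected.
6 8 (9): add — endpoints in different components.
MST edges: 0 1, 2 3, 2 5, 1 5, 3 7, 1 6, 2 4, 6 8; total weight 2+3+3+4+5+6+6+9 = 38.

38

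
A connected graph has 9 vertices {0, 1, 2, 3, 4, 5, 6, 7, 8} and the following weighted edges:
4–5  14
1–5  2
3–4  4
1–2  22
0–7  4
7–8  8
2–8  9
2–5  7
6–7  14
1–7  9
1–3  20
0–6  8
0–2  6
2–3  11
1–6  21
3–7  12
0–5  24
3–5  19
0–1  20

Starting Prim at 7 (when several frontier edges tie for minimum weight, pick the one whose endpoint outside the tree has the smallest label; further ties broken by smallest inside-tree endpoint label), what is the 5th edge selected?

0-6

Prim's algorithm from 7:
Step 1: cheapest edge leaving the tree is 0–7 (4); add 0.
Step 2: cheapest edge leaving the tree is 0–2 (6); add 2.
Step 3: cheapest edge leaving the tree is 2–5 (7); add 5.
Step 4: cheapest edge leaving the tree is 1–5 (2); add 1.
Step 5: cheapest edge leaving the tree is 0–6 (8); add 6.
Step 6: cheapest edge leaving the tree is 7–8 (8); add 8.
Step 7: cheapest edge leaving the tree is 2–3 (11); add 3.
Step 8: cheapest edge leaving the tree is 3–4 (4); add 4.
The 5th edge added is 0–6.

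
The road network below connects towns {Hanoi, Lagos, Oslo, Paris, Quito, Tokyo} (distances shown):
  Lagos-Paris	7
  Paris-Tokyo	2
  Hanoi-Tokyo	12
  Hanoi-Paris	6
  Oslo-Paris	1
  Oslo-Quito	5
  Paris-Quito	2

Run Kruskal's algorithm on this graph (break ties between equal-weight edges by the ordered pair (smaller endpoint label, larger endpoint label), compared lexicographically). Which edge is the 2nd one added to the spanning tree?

Paris-Quito

Kruskal's algorithm — process edges by increasing weight (ties by edge label):
Oslo-Paris (1): add. Components now {Oslo,Paris} {Tokyo} {Quito} {Lagos} {Hanoi}
Paris-Quito (2): add. Components now {Oslo,Paris,Quito} {Tokyo} {Lagos} {Hanoi}
Paris-Tokyo (2): add. Components now {Oslo,Paris,Quito,Tokyo} {Lagos} {Hanoi}
Oslo-Quito (5): skip — Quito and Oslo already connected.
Hanoi-Paris (6): add. Components now {Hanoi,Oslo,Paris,Quito,Tokyo} {Lagos}
Lagos-Paris (7): add. Components now {Hanoi,Lagos,Oslo,Paris,Quito,Tokyo}
The 2nd edge added is Paris-Quito.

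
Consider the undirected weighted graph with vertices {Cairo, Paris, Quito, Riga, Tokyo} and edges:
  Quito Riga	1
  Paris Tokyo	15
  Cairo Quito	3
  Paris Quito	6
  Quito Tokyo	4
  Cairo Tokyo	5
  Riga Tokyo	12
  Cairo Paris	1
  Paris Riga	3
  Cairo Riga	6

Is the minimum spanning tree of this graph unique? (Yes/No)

Kruskal: consider edges lightest-first.
Cairo Paris (1): add — endpoints in different components.
Quito Riga (1): add — endpoints in different components.
Cairo Quito (3): add — endpoints in different components.
Paris Riga (3): skip — Paris and Riga already connected.
Quito Tokyo (4): add — endpoints in different components.
Non-tree edge Paris Riga has weight 3, equal to the heaviest edge on its tree cycle — swapping gives another MST of the same weight. Not unique.

No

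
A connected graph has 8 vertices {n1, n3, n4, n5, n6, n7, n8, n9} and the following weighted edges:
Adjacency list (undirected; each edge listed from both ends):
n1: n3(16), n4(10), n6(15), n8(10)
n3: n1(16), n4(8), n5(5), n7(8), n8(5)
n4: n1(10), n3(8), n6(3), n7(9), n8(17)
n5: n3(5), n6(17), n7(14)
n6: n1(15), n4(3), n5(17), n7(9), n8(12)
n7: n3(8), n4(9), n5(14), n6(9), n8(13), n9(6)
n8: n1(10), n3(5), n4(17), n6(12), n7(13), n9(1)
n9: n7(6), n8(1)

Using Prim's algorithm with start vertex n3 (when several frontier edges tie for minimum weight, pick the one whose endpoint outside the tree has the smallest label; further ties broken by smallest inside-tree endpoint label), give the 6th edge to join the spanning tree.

n4-n6

Prim, starting at n3.
Step 1: cheapest edge leaving the tree is n3-n5 (5); add n5.
Step 2: cheapest edge leaving the tree is n3-n8 (5); add n8.
Step 3: cheapest edge leaving the tree is n8-n9 (1); add n9.
Step 4: cheapest edge leaving the tree is n7-n9 (6); add n7.
Step 5: cheapest edge leaving the tree is n3-n4 (8); add n4.
Step 6: cheapest edge leaving the tree is n4-n6 (3); add n6.
Step 7: cheapest edge leaving the tree is n1-n4 (10); add n1.
The 6th edge added is n4-n6.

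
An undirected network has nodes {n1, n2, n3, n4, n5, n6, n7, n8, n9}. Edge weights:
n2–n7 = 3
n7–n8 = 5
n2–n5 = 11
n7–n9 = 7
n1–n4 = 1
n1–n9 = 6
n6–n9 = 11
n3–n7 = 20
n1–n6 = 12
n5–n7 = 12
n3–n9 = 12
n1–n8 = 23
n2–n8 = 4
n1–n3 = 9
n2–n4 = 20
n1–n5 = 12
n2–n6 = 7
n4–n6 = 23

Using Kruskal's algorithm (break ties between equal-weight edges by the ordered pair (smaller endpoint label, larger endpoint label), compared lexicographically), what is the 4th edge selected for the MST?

Sort edges by weight, then run Kruskal:
n1–n4 (1): add — endpoints in different components.
n2–n7 (3): add — endpoints in different components.
n2–n8 (4): add — endpoints in different components.
n7–n8 (5): skip — n8 and n7 already connected.
n1–n9 (6): add — endpoints in different components.
n2–n6 (7): add — endpoints in different components.
n7–n9 (7): add — endpoints in different components.
n1–n3 (9): add — endpoints in different components.
n2–n5 (11): add — endpoints in different components.
The 4th edge added is n1–n9.

n1-n9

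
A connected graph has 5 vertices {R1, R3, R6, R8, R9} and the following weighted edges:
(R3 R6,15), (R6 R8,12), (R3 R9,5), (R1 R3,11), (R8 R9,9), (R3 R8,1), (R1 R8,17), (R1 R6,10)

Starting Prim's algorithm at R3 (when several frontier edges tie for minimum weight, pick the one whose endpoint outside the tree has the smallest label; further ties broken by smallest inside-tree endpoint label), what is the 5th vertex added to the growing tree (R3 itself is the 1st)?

R6

Grow the tree from R3 using Prim:
Step 1: cheapest edge leaving the tree is R3 R8 (1); add R8.
Step 2: cheapest edge leaving the tree is R3 R9 (5); add R9.
Step 3: cheapest edge leaving the tree is R1 R3 (11); add R1.
Step 4: cheapest edge leaving the tree is R1 R6 (10); add R6.
Vertex order: R3, R8, R9, R1, R6. The 5th vertex is R6.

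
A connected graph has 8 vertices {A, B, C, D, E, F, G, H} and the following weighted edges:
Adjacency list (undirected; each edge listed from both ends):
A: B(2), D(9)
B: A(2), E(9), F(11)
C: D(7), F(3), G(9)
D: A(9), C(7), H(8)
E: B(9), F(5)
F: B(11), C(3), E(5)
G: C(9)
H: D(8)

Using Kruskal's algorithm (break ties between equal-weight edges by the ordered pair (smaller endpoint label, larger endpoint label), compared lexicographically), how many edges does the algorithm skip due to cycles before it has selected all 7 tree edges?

1

Kruskal: consider edges lightest-first.
A B (2): add — endpoints in different components.
C F (3): add — endpoints in different components.
E F (5): add — endpoints in different components.
C D (7): add — endpoints in different components.
D H (8): add — endpoints in different components.
A D (9): add — endpoints in different components.
B E (9): skip — B and E already connected.
C G (9): add — endpoints in different components.
Edges rejected before the tree was complete: 1.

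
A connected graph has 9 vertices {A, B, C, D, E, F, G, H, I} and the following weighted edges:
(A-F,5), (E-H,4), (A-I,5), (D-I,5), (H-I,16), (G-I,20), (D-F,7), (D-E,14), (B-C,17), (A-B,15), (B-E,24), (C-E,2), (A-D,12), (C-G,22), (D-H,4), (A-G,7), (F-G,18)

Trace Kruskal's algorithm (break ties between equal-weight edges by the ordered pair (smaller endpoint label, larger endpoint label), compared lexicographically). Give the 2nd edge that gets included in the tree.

Kruskal: consider edges lightest-first.
C-E (2): add — endpoints in different components.
D-H (4): add — endpoints in different components.
E-H (4): add — endpoints in different components.
A-F (5): add — endpoints in different components.
A-I (5): add — endpoints in different components.
D-I (5): add — endpoints in different components.
A-G (7): add — endpoints in different components.
D-F (7): skip — D and F already connected.
A-D (12): skip — A and D already connected.
D-E (14): skip — D and E already connected.
A-B (15): add — endpoints in different components.
The 2nd edge added is D-H.

D-H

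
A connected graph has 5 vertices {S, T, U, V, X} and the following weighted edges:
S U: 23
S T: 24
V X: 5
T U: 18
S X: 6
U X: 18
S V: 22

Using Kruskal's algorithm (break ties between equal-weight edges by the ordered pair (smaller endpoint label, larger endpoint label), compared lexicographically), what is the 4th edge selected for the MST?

Kruskal's algorithm — process edges by increasing weight (ties by edge label):
V X (5): add. Components now {T} {V,X} {U} {S}
S X (6): add. Components now {T} {S,V,X} {U}
T U (18): add. Components now {T,U} {S,V,X}
U X (18): add. Components now {S,T,U,V,X}
The 4th edge added is U X.

U-X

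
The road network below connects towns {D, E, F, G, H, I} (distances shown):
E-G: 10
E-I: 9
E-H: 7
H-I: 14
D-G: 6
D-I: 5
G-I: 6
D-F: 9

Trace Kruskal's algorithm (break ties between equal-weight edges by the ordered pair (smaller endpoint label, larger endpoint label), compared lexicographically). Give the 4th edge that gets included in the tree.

Kruskal's algorithm — process edges by increasing weight (ties by edge label):
D-I (5): add. Components now {D,I} {E} {F} {G} {H}
D-G (6): add. Components now {D,G,I} {E} {F} {H}
G-I (6): skip — G and I already connected.
E-H (7): add. Components now {D,G,I} {E,H} {F}
D-F (9): add. Components now {D,F,G,I} {E,H}
E-I (9): add. Components now {D,E,F,G,H,I}
The 4th edge added is D-F.

D-F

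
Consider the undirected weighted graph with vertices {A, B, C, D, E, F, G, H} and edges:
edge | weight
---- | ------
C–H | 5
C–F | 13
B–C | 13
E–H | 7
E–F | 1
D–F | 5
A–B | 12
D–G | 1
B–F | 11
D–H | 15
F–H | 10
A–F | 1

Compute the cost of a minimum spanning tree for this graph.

Kruskal's algorithm — process edges by increasing weight (ties by edge label):
A–F (1): add — endpoints in different components.
D–G (1): add — endpoints in different components.
E–F (1): add — endpoints in different components.
C–H (5): add — endpoints in different components.
D–F (5): add — endpoints in different components.
E–H (7): add — endpoints in different components.
F–H (10): skip — F and H already connected.
B–F (11): add — endpoints in different components.
MST edges: A–F, D–G, E–F, C–H, D–F, E–H, B–F; total weight 1+1+1+5+5+7+11 = 31.

31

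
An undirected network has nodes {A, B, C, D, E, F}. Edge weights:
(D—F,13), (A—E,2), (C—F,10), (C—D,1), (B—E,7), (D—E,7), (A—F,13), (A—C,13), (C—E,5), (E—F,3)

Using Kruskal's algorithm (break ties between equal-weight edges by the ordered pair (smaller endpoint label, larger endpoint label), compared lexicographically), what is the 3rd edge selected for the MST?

Sort edges by weight, then run Kruskal:
C—D (1): add — endpoints in different components.
A—E (2): add — endpoints in different components.
E—F (3): add — endpoints in different components.
C—E (5): add — endpoints in different components.
B—E (7): add — endpoints in different components.
The 3rd edge added is E—F.

E-F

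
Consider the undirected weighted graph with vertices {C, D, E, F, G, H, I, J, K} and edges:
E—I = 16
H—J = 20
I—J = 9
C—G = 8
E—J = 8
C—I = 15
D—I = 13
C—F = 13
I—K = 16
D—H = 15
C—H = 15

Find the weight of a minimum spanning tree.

97

Grow the tree from I using Prim:
Step 1: frontier [I—J 9, D—I 13, C—I 15, E—I 16, I—K 16] → take I—J (9); add J.
Step 2: frontier [D—I 13, C—I 15, E—I 16, I—K 16, E—J 8, H—J 20] → take E—J (8); add E.
Step 3: frontier [D—I 13, C—I 15, I—K 16, H—J 20] → take D—I (13); add D.
Step 4: frontier [D—H 15, C—I 15, I—K 16, H—J 20] → take C—I (15); add C.
Step 5: frontier [C—G 8, C—F 13, C—H 15, D—H 15, I—K 16, H—J 20] → take C—G (8); add G.
Step 6: frontier [C—F 13, C—H 15, D—H 15, I—K 16, H—J 20] → take C—F (13); add F.
Step 7: frontier [C—H 15, D—H 15, I—K 16, H—J 20] → take C—H (15); add H.
Step 8: frontier [I—K 16] → take I—K (16); add K.
MST edges: I—J, E—J, D—I, C—I, C—G, C—F, C—H, I—K; total weight 9+8+13+15+8+13+15+16 = 97.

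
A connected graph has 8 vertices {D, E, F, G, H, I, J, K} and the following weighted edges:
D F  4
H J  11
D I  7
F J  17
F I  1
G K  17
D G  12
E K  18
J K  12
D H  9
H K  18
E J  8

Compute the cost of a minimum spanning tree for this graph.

Prim, starting at F.
Step 1: cheapest edge leaving the tree is F I (1); add I.
Step 2: cheapest edge leaving the tree is D F (4); add D.
Step 3: cheapest edge leaving the tree is D H (9); add H.
Step 4: cheapest edge leaving the tree is H J (11); add J.
Step 5: cheapest edge leaving the tree is E J (8); add E.
Step 6: cheapest edge leaving the tree is D G (12); add G.
Step 7: cheapest edge leaving the tree is J K (12); add K.
MST edges: F I, D F, D H, H J, E J, D G, J K; total weight 1+4+9+11+8+12+12 = 57.

57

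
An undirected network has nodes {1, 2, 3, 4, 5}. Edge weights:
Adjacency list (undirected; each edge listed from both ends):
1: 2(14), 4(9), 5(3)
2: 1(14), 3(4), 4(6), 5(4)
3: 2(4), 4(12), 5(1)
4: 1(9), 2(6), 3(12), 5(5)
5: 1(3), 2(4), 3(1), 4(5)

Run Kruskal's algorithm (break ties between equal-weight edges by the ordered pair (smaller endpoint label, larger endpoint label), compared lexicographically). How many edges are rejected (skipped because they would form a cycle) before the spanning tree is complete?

Kruskal: consider edges lightest-first.
3 5 (1): add. Components now {1} {2} {3,5} {4}
1 5 (3): add. Components now {1,3,5} {2} {4}
2 3 (4): add. Components now {1,2,3,5} {4}
2 5 (4): skip — 2 and 5 already connected.
4 5 (5): add. Components now {1,2,3,4,5}
Edges rejected before the tree was complete: 1.

1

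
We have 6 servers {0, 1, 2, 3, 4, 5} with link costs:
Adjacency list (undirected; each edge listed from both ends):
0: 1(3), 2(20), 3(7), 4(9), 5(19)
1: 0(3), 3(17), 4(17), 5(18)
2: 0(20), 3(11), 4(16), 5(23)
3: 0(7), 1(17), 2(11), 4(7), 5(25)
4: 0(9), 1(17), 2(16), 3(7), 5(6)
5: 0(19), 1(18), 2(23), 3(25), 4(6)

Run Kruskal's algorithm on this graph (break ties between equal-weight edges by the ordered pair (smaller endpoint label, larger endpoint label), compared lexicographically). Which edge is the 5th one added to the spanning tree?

2-3

Sort edges by weight, then run Kruskal:
0–1 (3): add. Components now {0,1} {2} {3} {4} {5}
4–5 (6): add. Components now {0,1} {2} {3} {4,5}
0–3 (7): add. Components now {0,1,3} {2} {4,5}
3–4 (7): add. Components now {0,1,3,4,5} {2}
0–4 (9): skip — 0 and 4 already connected.
2–3 (11): add. Components now {0,1,2,3,4,5}
The 5th edge added is 2–3.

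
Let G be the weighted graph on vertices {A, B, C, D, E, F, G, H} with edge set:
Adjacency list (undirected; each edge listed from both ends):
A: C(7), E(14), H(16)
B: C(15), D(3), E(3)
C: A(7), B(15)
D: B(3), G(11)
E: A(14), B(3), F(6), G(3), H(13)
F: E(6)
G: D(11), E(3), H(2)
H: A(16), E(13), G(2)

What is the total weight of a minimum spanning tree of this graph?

Sort edges by weight, then run Kruskal:
G—H (2): add — endpoints in different components.
B—D (3): add — endpoints in different components.
B—E (3): add — endpoints in different components.
E—G (3): add — endpoints in different components.
E—F (6): add — endpoints in different components.
A—C (7): add — endpoints in different components.
D—G (11): skip — D and G already connected.
E—H (13): skip — E and H already connected.
A—E (14): add — endpoints in different components.
MST edges: G—H, B—D, B—E, E—G, E—F, A—C, A—E; total weight 2+3+3+3+6+7+14 = 38.

38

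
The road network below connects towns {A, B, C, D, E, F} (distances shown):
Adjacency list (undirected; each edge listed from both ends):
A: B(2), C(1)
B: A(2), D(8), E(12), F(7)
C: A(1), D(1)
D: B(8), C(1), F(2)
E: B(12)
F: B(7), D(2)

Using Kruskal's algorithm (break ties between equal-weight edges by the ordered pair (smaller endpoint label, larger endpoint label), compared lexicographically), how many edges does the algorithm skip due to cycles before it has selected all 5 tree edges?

Sort edges by weight, then run Kruskal:
A—C (1): add. Components now {A,C} {B} {D} {E} {F}
C—D (1): add. Components now {A,C,D} {B} {E} {F}
A—B (2): add. Components now {A,B,C,D} {E} {F}
D—F (2): add. Components now {A,B,C,D,F} {E}
B—F (7): skip — B and F already connected.
B—D (8): skip — B and D already connected.
B—E (12): add. Components now {A,B,C,D,E,F}
Edges rejected before the tree was complete: 2.

2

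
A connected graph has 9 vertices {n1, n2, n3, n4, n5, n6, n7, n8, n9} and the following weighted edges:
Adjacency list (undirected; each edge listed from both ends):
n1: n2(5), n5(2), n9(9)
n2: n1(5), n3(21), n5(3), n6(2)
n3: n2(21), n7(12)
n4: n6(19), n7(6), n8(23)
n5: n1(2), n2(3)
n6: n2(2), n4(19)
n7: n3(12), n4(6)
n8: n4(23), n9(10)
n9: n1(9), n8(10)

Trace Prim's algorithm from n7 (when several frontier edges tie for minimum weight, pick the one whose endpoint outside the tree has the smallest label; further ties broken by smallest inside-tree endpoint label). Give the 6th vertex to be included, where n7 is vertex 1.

n5

Grow the tree from n7 using Prim:
Step 1: cheapest edge leaving the tree is n4—n7 (6); add n4.
Step 2: cheapest edge leaving the tree is n3—n7 (12); add n3.
Step 3: cheapest edge leaving the tree is n4—n6 (19); add n6.
Step 4: cheapest edge leaving the tree is n2—n6 (2); add n2.
Step 5: cheapest edge leaving the tree is n2—n5 (3); add n5.
Step 6: cheapest edge leaving the tree is n1—n5 (2); add n1.
Step 7: cheapest edge leaving the tree is n1—n9 (9); add n9.
Step 8: cheapest edge leaving the tree is n8—n9 (10); add n8.
Vertex order: n7, n4, n3, n6, n2, n5, n1, n9, n8. The 6th vertex is n5.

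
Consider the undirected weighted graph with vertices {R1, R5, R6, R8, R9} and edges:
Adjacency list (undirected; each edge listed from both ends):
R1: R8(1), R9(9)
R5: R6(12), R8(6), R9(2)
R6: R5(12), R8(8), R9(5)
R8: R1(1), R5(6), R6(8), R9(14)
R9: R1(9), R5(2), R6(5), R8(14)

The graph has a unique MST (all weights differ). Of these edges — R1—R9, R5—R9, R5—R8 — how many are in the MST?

Kruskal: consider edges lightest-first.
R1—R8 (1): add — endpoints in different components.
R5—R9 (2): add — endpoints in different components.
R6—R9 (5): add — endpoints in different components.
R5—R8 (6): add — endpoints in different components.
MST edge set: {R1—R8, R5—R9, R6—R9, R5—R8}.
Of the listed edges, {R5—R9, R5—R8} are in the MST → 2.

2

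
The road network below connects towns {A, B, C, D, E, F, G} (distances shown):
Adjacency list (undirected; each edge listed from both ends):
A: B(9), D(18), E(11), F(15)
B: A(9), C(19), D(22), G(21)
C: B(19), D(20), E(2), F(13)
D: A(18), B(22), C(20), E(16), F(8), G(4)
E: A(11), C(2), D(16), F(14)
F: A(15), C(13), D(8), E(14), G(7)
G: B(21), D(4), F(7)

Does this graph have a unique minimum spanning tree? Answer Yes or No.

Kruskal's algorithm — process edges by increasing weight (ties by edge label):
C-E (2): add — endpoints in different components.
D-G (4): add — endpoints in different components.
F-G (7): add — endpoints in different components.
D-F (8): skip — D and F already connected.
A-B (9): add — endpoints in different components.
A-E (11): add — endpoints in different components.
C-F (13): add — endpoints in different components.
Every non-tree edge has weight strictly greater than the heaviest edge on the tree path between its endpoints, so the MST is unique.

Yes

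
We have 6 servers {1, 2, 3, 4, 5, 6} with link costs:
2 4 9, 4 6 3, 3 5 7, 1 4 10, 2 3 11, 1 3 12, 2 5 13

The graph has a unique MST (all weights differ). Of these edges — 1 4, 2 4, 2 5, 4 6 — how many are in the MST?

Kruskal's algorithm — process edges by increasing weight (ties by edge label):
4 6 (3): add — endpoints in different components.
3 5 (7): add — endpoints in different components.
2 4 (9): add — endpoints in different components.
1 4 (10): add — endpoints in different components.
2 3 (11): add — endpoints in different components.
MST edge set: {4 6, 3 5, 2 4, 1 4, 2 3}.
Of the listed edges, {1 4, 2 4, 4 6} are in the MST → 3.

3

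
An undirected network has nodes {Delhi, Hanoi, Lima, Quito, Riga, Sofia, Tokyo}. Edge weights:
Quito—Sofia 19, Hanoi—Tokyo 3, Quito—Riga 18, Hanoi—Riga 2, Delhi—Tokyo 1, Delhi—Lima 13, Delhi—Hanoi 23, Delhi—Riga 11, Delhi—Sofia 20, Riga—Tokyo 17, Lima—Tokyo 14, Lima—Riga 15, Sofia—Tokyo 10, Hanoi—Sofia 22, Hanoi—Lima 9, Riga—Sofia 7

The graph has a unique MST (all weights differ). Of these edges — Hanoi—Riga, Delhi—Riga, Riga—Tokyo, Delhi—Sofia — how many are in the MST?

Sort edges by weight, then run Kruskal:
Delhi—Tokyo (1): add — endpoints in different components.
Hanoi—Riga (2): add — endpoints in different components.
Hanoi—Tokyo (3): add — endpoints in different components.
Riga—Sofia (7): add — endpoints in different components.
Hanoi—Lima (9): add — endpoints in different components.
Sofia—Tokyo (10): skip — Sofia and Tokyo already connected.
Delhi—Riga (11): skip — Delhi and Riga already connected.
Delhi—Lima (13): skip — Lima and Delhi already connected.
Lima—Tokyo (14): skip — Lima and Tokyo already connected.
Lima—Riga (15): skip — Lima and Riga already connected.
Riga—Tokyo (17): skip — Tokyo and Riga already connected.
Quito—Riga (18): add — endpoints in different components.
MST edge set: {Delhi—Tokyo, Hanoi—Riga, Hanoi—Tokyo, Riga—Sofia, Hanoi—Lima, Quito—Riga}.
Of the listed edges, {Hanoi—Riga} are in the MST → 1.

1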